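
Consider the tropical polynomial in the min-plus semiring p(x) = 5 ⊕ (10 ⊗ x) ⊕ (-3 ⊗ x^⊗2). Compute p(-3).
p(-3) = -9

A tropical monomial a ⊗ x^⊗i evaluates to a + i · x. Evaluating each term at x = -3:
  Term 0 contributes 5 + 0 · -3 = 5
  Term 1 contributes 10 + 1 · -3 = 7
  Term 2 contributes -3 + 2 · -3 = -9
p(-3) = ⊕ of these = min[5, 7, -9] = -9.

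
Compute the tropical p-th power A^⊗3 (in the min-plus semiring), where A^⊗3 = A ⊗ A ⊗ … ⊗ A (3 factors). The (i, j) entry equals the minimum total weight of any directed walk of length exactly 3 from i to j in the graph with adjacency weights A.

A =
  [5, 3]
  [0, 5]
A^⊗3 =
  [8, 6]
  [3, 8]

Each entry (A^⊗3)_ij equals the minimum over all length-3 walks i = v_0 → v_1 → … → v_3 = j of Σ_t A[v_t][v_{t+1}]. For example, for (i, j) = (0, 1) we minimise over 4 possible intermediate vertex sequences; the minimum is 6, attained along the walk 0 → 1 → 0 → 1.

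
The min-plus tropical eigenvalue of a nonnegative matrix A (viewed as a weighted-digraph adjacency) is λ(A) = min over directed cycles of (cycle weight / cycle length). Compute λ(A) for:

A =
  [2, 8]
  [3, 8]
λ(A) = 2

Enumerate directed cycles and compute their means (weight / length). Sample:
  cycle 0 → 0: weight = 2, length = 1, mean = 2/1 ≈ 2.000
  cycle 1 → 1: weight = 8, length = 1, mean = 8/1 ≈ 8.000
  cycle 0 → 1 → 0: weight = 11, length = 2, mean = 11/2 ≈ 5.500
  cycle 1 → 0 → 1: weight = 11, length = 2, mean = 11/2 ≈ 5.500
Minimum mean = 2.000, attained e.g. along the cycle 0 → 0 with weight 2 and length 1. So λ(A) = 2/1 = 2.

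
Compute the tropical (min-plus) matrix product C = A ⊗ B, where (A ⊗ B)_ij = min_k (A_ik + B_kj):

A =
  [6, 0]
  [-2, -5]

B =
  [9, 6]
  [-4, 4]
A ⊗ B =
  [-4, 4]
  [-9, -1]

Apply the min-plus product entry-by-entry:
  C[0][0] = min over k of (A[0][0] + B[0][0] = 6 + 9 = 15, A[0][1] + B[1][0] = 0 + -4 = -4) = -4 (attained at k = 1)
  C[0][1] = min over k of (A[0][0] + B[0][1] = 6 + 6 = 12, A[0][1] + B[1][1] = 0 + 4 = 4) = 4 (attained at k = 1)
  C[1][0] = min over k of (A[1][0] + B[0][0] = -2 + 9 = 7, A[1][1] + B[1][0] = -5 + -4 = -9) = -9 (attained at k = 1)
  C[1][1] = min over k of (A[1][0] + B[0][1] = -2 + 6 = 4, A[1][1] + B[1][1] = -5 + 4 = -1) = -1 (attained at k = 1)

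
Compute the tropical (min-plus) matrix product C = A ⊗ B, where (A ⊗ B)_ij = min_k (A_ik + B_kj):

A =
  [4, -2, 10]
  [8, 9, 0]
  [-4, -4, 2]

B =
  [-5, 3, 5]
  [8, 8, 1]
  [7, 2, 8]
A ⊗ B =
  [-1, 6, -1]
  [3, 2, 8]
  [-9, -1, -3]

Apply the min-plus product entry-by-entry:
  C[0][0] = min over k of (A[0][0] + B[0][0] = 4 + -5 = -1, A[0][1] + B[1][0] = -2 + 8 = 6, A[0][2] + B[2][0] = 10 + 7 = 17) = -1 (attained at k = 0)
  C[0][1] = min over k of (A[0][0] + B[0][1] = 4 + 3 = 7, A[0][1] + B[1][1] = -2 + 8 = 6, A[0][2] + B[2][1] = 10 + 2 = 12) = 6 (attained at k = 1)
  C[0][2] = min over k of (A[0][0] + B[0][2] = 4 + 5 = 9, A[0][1] + B[1][2] = -2 + 1 = -1, A[0][2] + B[2][2] = 10 + 8 = 18) = -1 (attained at k = 1)
  C[1][0] = min over k of (A[1][0] + B[0][0] = 8 + -5 = 3, A[1][1] + B[1][0] = 9 + 8 = 17, A[1][2] + B[2][0] = 0 + 7 = 7) = 3 (attained at k = 0)
  C[1][1] = min over k of (A[1][0] + B[0][1] = 8 + 3 = 11, A[1][1] + B[1][1] = 9 + 8 = 17, A[1][2] + B[2][1] = 0 + 2 = 2) = 2 (attained at k = 2)
  C[1][2] = min over k of (A[1][0] + B[0][2] = 8 + 5 = 13, A[1][1] + B[1][2] = 9 + 1 = 10, A[1][2] + B[2][2] = 0 + 8 = 8) = 8 (attained at k = 2)
  C[2][0] = min over k of (A[2][0] + B[0][0] = -4 + -5 = -9, A[2][1] + B[1][0] = -4 + 8 = 4, A[2][2] + B[2][0] = 2 + 7 = 9) = -9 (attained at k = 0)
  C[2][1] = min over k of (A[2][0] + B[0][1] = -4 + 3 = -1, A[2][1] + B[1][1] = -4 + 8 = 4, A[2][2] + B[2][1] = 2 + 2 = 4) = -1 (attained at k = 0)
  C[2][2] = min over k of (A[2][0] + B[0][2] = -4 + 5 = 1, A[2][1] + B[1][2] = -4 + 1 = -3, A[2][2] + B[2][2] = 2 + 8 = 10) = -3 (attained at k = 1)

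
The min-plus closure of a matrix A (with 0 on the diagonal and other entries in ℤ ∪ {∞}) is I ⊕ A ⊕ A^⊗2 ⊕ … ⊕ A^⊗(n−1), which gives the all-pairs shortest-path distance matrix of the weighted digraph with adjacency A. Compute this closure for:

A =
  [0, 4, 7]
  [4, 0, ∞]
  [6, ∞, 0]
Closure =
  [0, 4, 7]
  [4, 0, 11]
  [6, 10, 0]

This is the Floyd-Warshall all-pairs shortest-path computation. For each intermediate vertex k = 0, 1, …, 2, update dist[i][j] ← min(dist[i][j], dist[i][k] + dist[k][j]). The final matrix gives, for each (i, j), the minimum total weight of any directed path from i to j (possibly empty when i = j).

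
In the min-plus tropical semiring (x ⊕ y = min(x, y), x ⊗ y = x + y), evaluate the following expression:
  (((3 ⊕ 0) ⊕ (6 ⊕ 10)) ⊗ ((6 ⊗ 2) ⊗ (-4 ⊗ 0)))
(((3 ⊕ 0) ⊕ (6 ⊕ 10)) ⊗ ((6 ⊗ 2) ⊗ (-4 ⊗ 0))) = 4

Expand innermost to outermost. Recall ⊕ takes the minimum of its arguments and ⊗ takes their sum. Working out the expression (((3 ⊕ 0) ⊕ (6 ⊕ 10)) ⊗ ((6 ⊗ 2) ⊗ (-4 ⊗ 0))) gives 4.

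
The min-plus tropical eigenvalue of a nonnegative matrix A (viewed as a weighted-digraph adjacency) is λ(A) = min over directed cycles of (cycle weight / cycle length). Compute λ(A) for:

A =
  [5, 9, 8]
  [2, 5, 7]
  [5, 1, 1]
λ(A) = 1

Enumerate directed cycles and compute their means (weight / length). Sample:
  cycle 0 → 0: weight = 5, length = 1, mean = 5/1 ≈ 5.000
  cycle 1 → 1: weight = 5, length = 1, mean = 5/1 ≈ 5.000
  cycle 2 → 2: weight = 1, length = 1, mean = 1/1 ≈ 1.000
  cycle 0 → 1 → 0: weight = 11, length = 2, mean = 11/2 ≈ 5.500
  cycle 0 → 2 → 0: weight = 13, length = 2, mean = 13/2 ≈ 6.500
  cycle 1 → 0 → 1: weight = 11, length = 2, mean = 11/2 ≈ 5.500
Minimum mean = 1.000, attained e.g. along the cycle 2 → 2 with weight 1 and length 1. So λ(A) = 1/1 = 1.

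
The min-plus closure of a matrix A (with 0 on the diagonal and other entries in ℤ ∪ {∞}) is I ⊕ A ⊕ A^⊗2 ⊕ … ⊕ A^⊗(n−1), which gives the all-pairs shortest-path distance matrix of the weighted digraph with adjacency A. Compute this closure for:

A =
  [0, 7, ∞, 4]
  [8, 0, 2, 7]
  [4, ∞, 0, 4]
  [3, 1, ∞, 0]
Closure =
  [0, 5, 7, 4]
  [6, 0, 2, 6]
  [4, 5, 0, 4]
  [3, 1, 3, 0]

This is the Floyd-Warshall all-pairs shortest-path computation. For each intermediate vertex k = 0, 1, …, 3, update dist[i][j] ← min(dist[i][j], dist[i][k] + dist[k][j]). The final matrix gives, for each (i, j), the minimum total weight of any directed path from i to j (possibly empty when i = j).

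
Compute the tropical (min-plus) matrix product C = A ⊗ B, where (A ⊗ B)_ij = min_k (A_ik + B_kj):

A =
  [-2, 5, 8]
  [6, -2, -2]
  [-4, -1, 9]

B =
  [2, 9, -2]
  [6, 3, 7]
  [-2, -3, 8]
A ⊗ B =
  [0, 5, -4]
  [-4, -5, 4]
  [-2, 2, -6]

Apply the min-plus product entry-by-entry:
  C[0][0] = min over k of (A[0][0] + B[0][0] = -2 + 2 = 0, A[0][1] + B[1][0] = 5 + 6 = 11, A[0][2] + B[2][0] = 8 + -2 = 6) = 0 (attained at k = 0)
  C[0][1] = min over k of (A[0][0] + B[0][1] = -2 + 9 = 7, A[0][1] + B[1][1] = 5 + 3 = 8, A[0][2] + B[2][1] = 8 + -3 = 5) = 5 (attained at k = 2)
  C[0][2] = min over k of (A[0][0] + B[0][2] = -2 + -2 = -4, A[0][1] + B[1][2] = 5 + 7 = 12, A[0][2] + B[2][2] = 8 + 8 = 16) = -4 (attained at k = 0)
  C[1][0] = min over k of (A[1][0] + B[0][0] = 6 + 2 = 8, A[1][1] + B[1][0] = -2 + 6 = 4, A[1][2] + B[2][0] = -2 + -2 = -4) = -4 (attained at k = 2)
  C[1][1] = min over k of (A[1][0] + B[0][1] = 6 + 9 = 15, A[1][1] + B[1][1] = -2 + 3 = 1, A[1][2] + B[2][1] = -2 + -3 = -5) = -5 (attained at k = 2)
  C[1][2] = min over k of (A[1][0] + B[0][2] = 6 + -2 = 4, A[1][1] + B[1][2] = -2 + 7 = 5, A[1][2] + B[2][2] = -2 + 8 = 6) = 4 (attained at k = 0)
  C[2][0] = min over k of (A[2][0] + B[0][0] = -4 + 2 = -2, A[2][1] + B[1][0] = -1 + 6 = 5, A[2][2] + B[2][0] = 9 + -2 = 7) = -2 (attained at k = 0)
  C[2][1] = min over k of (A[2][0] + B[0][1] = -4 + 9 = 5, A[2][1] + B[1][1] = -1 + 3 = 2, A[2][2] + B[2][1] = 9 + -3 = 6) = 2 (attained at k = 1)
  C[2][2] = min over k of (A[2][0] + B[0][2] = -4 + -2 = -6, A[2][1] + B[1][2] = -1 + 7 = 6, A[2][2] + B[2][2] = 9 + 8 = 17) = -6 (attained at k = 0)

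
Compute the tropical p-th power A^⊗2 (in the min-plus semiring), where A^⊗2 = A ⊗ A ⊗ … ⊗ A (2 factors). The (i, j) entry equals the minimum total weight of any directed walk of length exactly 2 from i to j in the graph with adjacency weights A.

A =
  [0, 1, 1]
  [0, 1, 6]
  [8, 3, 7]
A^⊗2 =
  [0, 1, 1]
  [0, 1, 1]
  [3, 4, 9]

Each entry (A^⊗2)_ij equals the minimum over all length-2 walks i = v_0 → v_1 → … → v_2 = j of Σ_t A[v_t][v_{t+1}]. For example, for (i, j) = (0, 2) we minimise over 3 possible intermediate vertex sequences; the minimum is 1, attained along the walk 0 → 0 → 2.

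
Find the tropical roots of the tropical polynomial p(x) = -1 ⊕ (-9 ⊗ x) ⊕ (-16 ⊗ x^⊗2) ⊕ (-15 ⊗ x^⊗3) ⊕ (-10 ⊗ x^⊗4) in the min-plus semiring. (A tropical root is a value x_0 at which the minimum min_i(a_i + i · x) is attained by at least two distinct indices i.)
Roots: {-5, -1, 7, 8}

Each tropical root is a break point of the lower envelope of the lines y = a_i + i · x (there are 5 lines, with slopes 0, 1, ..., 4). Only the lines that attain the minimum somewhere contribute to roots; other lines are dominated. Here the surviving (envelope) indices are i = 4, i = 3, i = 2, i = 1, i = 0.
Intersections between consecutive envelope lines give the roots: for adjacent envelope indices i < j the intersection is x = (a_i − a_j) / (j − i). Reading off the sorted break points: {-5, -1, 7, 8}.
Verification: at each break x_0, at least two indices attain the minimum of min_i(a_i + i · x_0).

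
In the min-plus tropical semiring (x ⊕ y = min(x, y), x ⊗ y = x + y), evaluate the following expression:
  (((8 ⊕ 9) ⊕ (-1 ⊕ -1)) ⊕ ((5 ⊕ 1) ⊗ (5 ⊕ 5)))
(((8 ⊕ 9) ⊕ (-1 ⊕ -1)) ⊕ ((5 ⊕ 1) ⊗ (5 ⊕ 5))) = -1

Expand innermost to outermost. Recall ⊕ takes the minimum of its arguments and ⊗ takes their sum. Working out the expression (((8 ⊕ 9) ⊕ (-1 ⊕ -1)) ⊕ ((5 ⊕ 1) ⊗ (5 ⊕ 5))) gives -1.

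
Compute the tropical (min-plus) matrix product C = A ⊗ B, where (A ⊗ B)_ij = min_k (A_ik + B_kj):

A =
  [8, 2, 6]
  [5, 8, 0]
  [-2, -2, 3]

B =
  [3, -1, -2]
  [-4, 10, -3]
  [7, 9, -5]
A ⊗ B =
  [-2, 7, -1]
  [4, 4, -5]
  [-6, -3, -5]

Apply the min-plus product entry-by-entry:
  C[0][0] = min over k of (A[0][0] + B[0][0] = 8 + 3 = 11, A[0][1] + B[1][0] = 2 + -4 = -2, A[0][2] + B[2][0] = 6 + 7 = 13) = -2 (attained at k = 1)
  C[0][1] = min over k of (A[0][0] + B[0][1] = 8 + -1 = 7, A[0][1] + B[1][1] = 2 + 10 = 12, A[0][2] + B[2][1] = 6 + 9 = 15) = 7 (attained at k = 0)
  C[0][2] = min over k of (A[0][0] + B[0][2] = 8 + -2 = 6, A[0][1] + B[1][2] = 2 + -3 = -1, A[0][2] + B[2][2] = 6 + -5 = 1) = -1 (attained at k = 1)
  C[1][0] = min over k of (A[1][0] + B[0][0] = 5 + 3 = 8, A[1][1] + B[1][0] = 8 + -4 = 4, A[1][2] + B[2][0] = 0 + 7 = 7) = 4 (attained at k = 1)
  C[1][1] = min over k of (A[1][0] + B[0][1] = 5 + -1 = 4, A[1][1] + B[1][1] = 8 + 10 = 18, A[1][2] + B[2][1] = 0 + 9 = 9) = 4 (attained at k = 0)
  C[1][2] = min over k of (A[1][0] + B[0][2] = 5 + -2 = 3, A[1][1] + B[1][2] = 8 + -3 = 5, A[1][2] + B[2][2] = 0 + -5 = -5) = -5 (attained at k = 2)
  C[2][0] = min over k of (A[2][0] + B[0][0] = -2 + 3 = 1, A[2][1] + B[1][0] = -2 + -4 = -6, A[2][2] + B[2][0] = 3 + 7 = 10) = -6 (attained at k = 1)
  C[2][1] = min over k of (A[2][0] + B[0][1] = -2 + -1 = -3, A[2][1] + B[1][1] = -2 + 10 = 8, A[2][2] + B[2][1] = 3 + 9 = 12) = -3 (attained at k = 0)
  C[2][2] = min over k of (A[2][0] + B[0][2] = -2 + -2 = -4, A[2][1] + B[1][2] = -2 + -3 = -5, A[2][2] + B[2][2] = 3 + -5 = -2) = -5 (attained at k = 1)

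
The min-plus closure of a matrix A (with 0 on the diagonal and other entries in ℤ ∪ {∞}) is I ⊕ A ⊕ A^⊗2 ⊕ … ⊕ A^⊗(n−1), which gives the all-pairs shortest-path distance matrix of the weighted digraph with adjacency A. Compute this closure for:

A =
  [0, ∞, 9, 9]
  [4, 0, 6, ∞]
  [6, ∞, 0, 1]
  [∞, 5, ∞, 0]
Closure =
  [0, 14, 9, 9]
  [4, 0, 6, 7]
  [6, 6, 0, 1]
  [9, 5, 11, 0]

This is the Floyd-Warshall all-pairs shortest-path computation. For each intermediate vertex k = 0, 1, …, 3, update dist[i][j] ← min(dist[i][j], dist[i][k] + dist[k][j]). The final matrix gives, for each (i, j), the minimum total weight of any directed path from i to j (possibly empty when i = j).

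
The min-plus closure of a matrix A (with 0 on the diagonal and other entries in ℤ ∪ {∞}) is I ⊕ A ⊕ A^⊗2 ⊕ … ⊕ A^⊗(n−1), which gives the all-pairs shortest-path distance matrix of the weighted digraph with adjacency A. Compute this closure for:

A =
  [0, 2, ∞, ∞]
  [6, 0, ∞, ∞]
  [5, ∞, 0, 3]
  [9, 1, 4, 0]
Closure =
  [0, 2, ∞, ∞]
  [6, 0, ∞, ∞]
  [5, 4, 0, 3]
  [7, 1, 4, 0]

This is the Floyd-Warshall all-pairs shortest-path computation. For each intermediate vertex k = 0, 1, …, 3, update dist[i][j] ← min(dist[i][j], dist[i][k] + dist[k][j]). The final matrix gives, for each (i, j), the minimum total weight of any directed path from i to j (possibly empty when i = j).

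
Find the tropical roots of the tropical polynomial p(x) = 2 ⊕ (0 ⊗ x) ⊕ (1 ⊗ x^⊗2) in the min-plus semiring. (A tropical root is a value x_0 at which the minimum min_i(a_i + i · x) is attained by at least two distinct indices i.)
Roots: {-1, 2}

Each tropical root is a break point of the lower envelope of the lines y = a_i + i · x (there are 3 lines, with slopes 0, 1, ..., 2). Only the lines that attain the minimum somewhere contribute to roots; other lines are dominated. Here the surviving (envelope) indices are i = 2, i = 1, i = 0.
Intersections between consecutive envelope lines give the roots: for adjacent envelope indices i < j the intersection is x = (a_i − a_j) / (j − i). Reading off the sorted break points: {-1, 2}.
Verification: at each break x_0, at least two indices attain the minimum of min_i(a_i + i · x_0).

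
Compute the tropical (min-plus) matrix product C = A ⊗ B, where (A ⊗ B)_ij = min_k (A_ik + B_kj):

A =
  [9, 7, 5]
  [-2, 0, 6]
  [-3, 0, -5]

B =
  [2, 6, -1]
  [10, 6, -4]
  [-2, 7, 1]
A ⊗ B =
  [3, 12, 3]
  [0, 4, -4]
  [-7, 2, -4]

Apply the min-plus product entry-by-entry:
  C[0][0] = min over k of (A[0][0] + B[0][0] = 9 + 2 = 11, A[0][1] + B[1][0] = 7 + 10 = 17, A[0][2] + B[2][0] = 5 + -2 = 3) = 3 (attained at k = 2)
  C[0][1] = min over k of (A[0][0] + B[0][1] = 9 + 6 = 15, A[0][1] + B[1][1] = 7 + 6 = 13, A[0][2] + B[2][1] = 5 + 7 = 12) = 12 (attained at k = 2)
  C[0][2] = min over k of (A[0][0] + B[0][2] = 9 + -1 = 8, A[0][1] + B[1][2] = 7 + -4 = 3, A[0][2] + B[2][2] = 5 + 1 = 6) = 3 (attained at k = 1)
  C[1][0] = min over k of (A[1][0] + B[0][0] = -2 + 2 = 0, A[1][1] + B[1][0] = 0 + 10 = 10, A[1][2] + B[2][0] = 6 + -2 = 4) = 0 (attained at k = 0)
  C[1][1] = min over k of (A[1][0] + B[0][1] = -2 + 6 = 4, A[1][1] + B[1][1] = 0 + 6 = 6, A[1][2] + B[2][1] = 6 + 7 = 13) = 4 (attained at k = 0)
  C[1][2] = min over k of (A[1][0] + B[0][2] = -2 + -1 = -3, A[1][1] + B[1][2] = 0 + -4 = -4, A[1][2] + B[2][2] = 6 + 1 = 7) = -4 (attained at k = 1)
  C[2][0] = min over k of (A[2][0] + B[0][0] = -3 + 2 = -1, A[2][1] + B[1][0] = 0 + 10 = 10, A[2][2] + B[2][0] = -5 + -2 = -7) = -7 (attained at k = 2)
  C[2][1] = min over k of (A[2][0] + B[0][1] = -3 + 6 = 3, A[2][1] + B[1][1] = 0 + 6 = 6, A[2][2] + B[2][1] = -5 + 7 = 2) = 2 (attained at k = 2)
  C[2][2] = min over k of (A[2][0] + B[0][2] = -3 + -1 = -4, A[2][1] + B[1][2] = 0 + -4 = -4, A[2][2] + B[2][2] = -5 + 1 = -4) = -4 (attained at k = 0)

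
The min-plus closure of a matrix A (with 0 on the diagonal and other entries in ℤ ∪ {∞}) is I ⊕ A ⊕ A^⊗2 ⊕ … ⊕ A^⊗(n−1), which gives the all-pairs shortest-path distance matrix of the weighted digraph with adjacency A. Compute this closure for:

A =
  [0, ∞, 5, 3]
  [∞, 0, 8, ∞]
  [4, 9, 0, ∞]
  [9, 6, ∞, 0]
Closure =
  [0, 9, 5, 3]
  [12, 0, 8, 15]
  [4, 9, 0, 7]
  [9, 6, 14, 0]

This is the Floyd-Warshall all-pairs shortest-path computation. For each intermediate vertex k = 0, 1, …, 3, update dist[i][j] ← min(dist[i][j], dist[i][k] + dist[k][j]). The final matrix gives, for each (i, j), the minimum total weight of any directed path from i to j (possibly empty when i = j).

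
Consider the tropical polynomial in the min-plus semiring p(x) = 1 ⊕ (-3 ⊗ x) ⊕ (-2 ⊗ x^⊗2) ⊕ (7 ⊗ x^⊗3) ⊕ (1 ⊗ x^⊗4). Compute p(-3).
p(-3) = -11

A tropical monomial a ⊗ x^⊗i evaluates to a + i · x. Evaluating each term at x = -3:
  Term 0 contributes 1 + 0 · -3 = 1
  Term 1 contributes -3 + 1 · -3 = -6
  Term 2 contributes -2 + 2 · -3 = -8
  Term 3 contributes 7 + 3 · -3 = -2
  Term 4 contributes 1 + 4 · -3 = -11
p(-3) = ⊕ of these = min[1, -6, -8, -2, -11] = -11.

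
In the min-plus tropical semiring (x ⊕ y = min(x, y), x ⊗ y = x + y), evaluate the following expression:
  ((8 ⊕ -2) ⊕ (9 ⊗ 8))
((8 ⊕ -2) ⊕ (9 ⊗ 8)) = -2

Expand innermost to outermost. Recall ⊕ takes the minimum of its arguments and ⊗ takes their sum. Working out the expression ((8 ⊕ -2) ⊕ (9 ⊗ 8)) gives -2.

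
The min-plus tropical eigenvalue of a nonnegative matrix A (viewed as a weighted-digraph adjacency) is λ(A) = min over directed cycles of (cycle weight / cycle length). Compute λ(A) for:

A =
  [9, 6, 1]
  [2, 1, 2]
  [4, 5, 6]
λ(A) = 1

Enumerate directed cycles and compute their means (weight / length). Sample:
  cycle 0 → 0: weight = 9, length = 1, mean = 9/1 ≈ 9.000
  cycle 1 → 1: weight = 1, length = 1, mean = 1/1 ≈ 1.000
  cycle 2 → 2: weight = 6, length = 1, mean = 6/1 ≈ 6.000
  cycle 0 → 1 → 0: weight = 8, length = 2, mean = 8/2 ≈ 4.000
  cycle 0 → 2 → 0: weight = 5, length = 2, mean = 5/2 ≈ 2.500
  cycle 1 → 0 → 1: weight = 8, length = 2, mean = 8/2 ≈ 4.000
Minimum mean = 1.000, attained e.g. along the cycle 1 → 1 with weight 1 and length 1. So λ(A) = 1/1 = 1.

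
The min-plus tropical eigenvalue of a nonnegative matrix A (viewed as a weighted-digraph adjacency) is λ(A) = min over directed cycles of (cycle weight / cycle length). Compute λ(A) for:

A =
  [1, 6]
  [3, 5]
λ(A) = 1

Enumerate directed cycles and compute their means (weight / length). Sample:
  cycle 0 → 0: weight = 1, length = 1, mean = 1/1 ≈ 1.000
  cycle 1 → 1: weight = 5, length = 1, mean = 5/1 ≈ 5.000
  cycle 0 → 1 → 0: weight = 9, length = 2, mean = 9/2 ≈ 4.500
  cycle 1 → 0 → 1: weight = 9, length = 2, mean = 9/2 ≈ 4.500
Minimum mean = 1.000, attained e.g. along the cycle 0 → 0 with weight 1 and length 1. So λ(A) = 1/1 = 1.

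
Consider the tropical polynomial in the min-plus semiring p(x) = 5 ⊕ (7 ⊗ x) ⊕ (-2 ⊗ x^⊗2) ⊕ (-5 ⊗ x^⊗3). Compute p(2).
p(2) = 1

A tropical monomial a ⊗ x^⊗i evaluates to a + i · x. Evaluating each term at x = 2:
  Term 0 contributes 5 + 0 · 2 = 5
  Term 1 contributes 7 + 1 · 2 = 9
  Term 2 contributes -2 + 2 · 2 = 2
  Term 3 contributes -5 + 3 · 2 = 1
p(2) = ⊕ of these = min[5, 9, 2, 1] = 1.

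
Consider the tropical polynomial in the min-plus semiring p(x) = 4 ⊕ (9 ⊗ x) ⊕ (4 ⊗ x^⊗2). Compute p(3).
p(3) = 4

A tropical monomial a ⊗ x^⊗i evaluates to a + i · x. Evaluating each term at x = 3:
  Term 0 contributes 4 + 0 · 3 = 4
  Term 1 contributes 9 + 1 · 3 = 12
  Term 2 contributes 4 + 2 · 3 = 10
p(3) = ⊕ of these = min[4, 12, 10] = 4.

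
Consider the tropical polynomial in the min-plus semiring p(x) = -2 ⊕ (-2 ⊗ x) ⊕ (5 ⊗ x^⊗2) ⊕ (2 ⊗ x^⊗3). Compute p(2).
p(2) = -2

A tropical monomial a ⊗ x^⊗i evaluates to a + i · x. Evaluating each term at x = 2:
  Term 0 contributes -2 + 0 · 2 = -2
  Term 1 contributes -2 + 1 · 2 = 0
  Term 2 contributes 5 + 2 · 2 = 9
  Term 3 contributes 2 + 3 · 2 = 8
p(2) = ⊕ of these = min[-2, 0, 9, 8] = -2.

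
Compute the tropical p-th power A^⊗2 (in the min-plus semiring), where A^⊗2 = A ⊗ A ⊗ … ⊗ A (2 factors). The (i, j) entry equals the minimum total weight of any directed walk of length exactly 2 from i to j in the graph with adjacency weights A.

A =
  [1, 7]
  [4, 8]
A^⊗2 =
  [2, 8]
  [5, 11]

Each entry (A^⊗2)_ij equals the minimum over all length-2 walks i = v_0 → v_1 → … → v_2 = j of Σ_t A[v_t][v_{t+1}]. For example, for (i, j) = (0, 1) we minimise over 2 possible intermediate vertex sequences; the minimum is 8, attained along the walk 0 → 0 → 1.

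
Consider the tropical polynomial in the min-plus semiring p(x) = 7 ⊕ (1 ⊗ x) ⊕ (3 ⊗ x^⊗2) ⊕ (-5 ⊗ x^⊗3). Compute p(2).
p(2) = 1

A tropical monomial a ⊗ x^⊗i evaluates to a + i · x. Evaluating each term at x = 2:
  Term 0 contributes 7 + 0 · 2 = 7
  Term 1 contributes 1 + 1 · 2 = 3
  Term 2 contributes 3 + 2 · 2 = 7
  Term 3 contributes -5 + 3 · 2 = 1
p(2) = ⊕ of these = min[7, 3, 7, 1] = 1.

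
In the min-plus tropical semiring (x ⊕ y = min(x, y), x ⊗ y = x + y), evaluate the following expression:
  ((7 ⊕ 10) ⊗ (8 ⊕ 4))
((7 ⊕ 10) ⊗ (8 ⊕ 4)) = 11

Expand innermost to outermost. Recall ⊕ takes the minimum of its arguments and ⊗ takes their sum. Working out the expression ((7 ⊕ 10) ⊗ (8 ⊕ 4)) gives 11.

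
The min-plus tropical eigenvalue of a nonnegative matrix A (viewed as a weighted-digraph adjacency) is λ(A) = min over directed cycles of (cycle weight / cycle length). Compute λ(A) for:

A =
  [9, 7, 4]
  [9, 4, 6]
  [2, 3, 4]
λ(A) = 3

Enumerate directed cycles and compute their means (weight / length). Sample:
  cycle 0 → 0: weight = 9, length = 1, mean = 9/1 ≈ 9.000
  cycle 1 → 1: weight = 4, length = 1, mean = 4/1 ≈ 4.000
  cycle 2 → 2: weight = 4, length = 1, mean = 4/1 ≈ 4.000
  cycle 0 → 1 → 0: weight = 16, length = 2, mean = 16/2 ≈ 8.000
  cycle 0 → 2 → 0: weight = 6, length = 2, mean = 6/2 ≈ 3.000
  cycle 1 → 0 → 1: weight = 16, length = 2, mean = 16/2 ≈ 8.000
Minimum mean = 3.000, attained e.g. along the cycle 0 → 2 → 0 with weight 6 and length 2. So λ(A) = 6/2 = 3.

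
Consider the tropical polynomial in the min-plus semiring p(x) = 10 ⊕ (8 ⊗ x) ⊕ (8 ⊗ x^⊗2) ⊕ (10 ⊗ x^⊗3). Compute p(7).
p(7) = 10

A tropical monomial a ⊗ x^⊗i evaluates to a + i · x. Evaluating each term at x = 7:
  Term 0 contributes 10 + 0 · 7 = 10
  Term 1 contributes 8 + 1 · 7 = 15
  Term 2 contributes 8 + 2 · 7 = 22
  Term 3 contributes 10 + 3 · 7 = 31
p(7) = ⊕ of these = min[10, 15, 22, 31] = 10.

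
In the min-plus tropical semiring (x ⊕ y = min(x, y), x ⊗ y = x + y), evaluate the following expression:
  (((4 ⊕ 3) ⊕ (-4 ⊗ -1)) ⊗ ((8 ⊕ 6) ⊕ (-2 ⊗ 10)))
(((4 ⊕ 3) ⊕ (-4 ⊗ -1)) ⊗ ((8 ⊕ 6) ⊕ (-2 ⊗ 10))) = 1

Expand innermost to outermost. Recall ⊕ takes the minimum of its arguments and ⊗ takes their sum. Working out the expression (((4 ⊕ 3) ⊕ (-4 ⊗ -1)) ⊗ ((8 ⊕ 6) ⊕ (-2 ⊗ 10))) gives 1.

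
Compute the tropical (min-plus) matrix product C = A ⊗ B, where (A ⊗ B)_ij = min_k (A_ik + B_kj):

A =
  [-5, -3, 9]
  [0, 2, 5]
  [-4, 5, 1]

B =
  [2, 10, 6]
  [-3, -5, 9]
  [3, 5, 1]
A ⊗ B =
  [-6, -8, 1]
  [-1, -3, 6]
  [-2, 0, 2]

Apply the min-plus product entry-by-entry:
  C[0][0] = min over k of (A[0][0] + B[0][0] = -5 + 2 = -3, A[0][1] + B[1][0] = -3 + -3 = -6, A[0][2] + B[2][0] = 9 + 3 = 12) = -6 (attained at k = 1)
  C[0][1] = min over k of (A[0][0] + B[0][1] = -5 + 10 = 5, A[0][1] + B[1][1] = -3 + -5 = -8, A[0][2] + B[2][1] = 9 + 5 = 14) = -8 (attained at k = 1)
  C[0][2] = min over k of (A[0][0] + B[0][2] = -5 + 6 = 1, A[0][1] + B[1][2] = -3 + 9 = 6, A[0][2] + B[2][2] = 9 + 1 = 10) = 1 (attained at k = 0)
  C[1][0] = min over k of (A[1][0] + B[0][0] = 0 + 2 = 2, A[1][1] + B[1][0] = 2 + -3 = -1, A[1][2] + B[2][0] = 5 + 3 = 8) = -1 (attained at k = 1)
  C[1][1] = min over k of (A[1][0] + B[0][1] = 0 + 10 = 10, A[1][1] + B[1][1] = 2 + -5 = -3, A[1][2] + B[2][1] = 5 + 5 = 10) = -3 (attained at k = 1)
  C[1][2] = min over k of (A[1][0] + B[0][2] = 0 + 6 = 6, A[1][1] + B[1][2] = 2 + 9 = 11, A[1][2] + B[2][2] = 5 + 1 = 6) = 6 (attained at k = 0)
  C[2][0] = min over k of (A[2][0] + B[0][0] = -4 + 2 = -2, A[2][1] + B[1][0] = 5 + -3 = 2, A[2][2] + B[2][0] = 1 + 3 = 4) = -2 (attained at k = 0)
  C[2][1] = min over k of (A[2][0] + B[0][1] = -4 + 10 = 6, A[2][1] + B[1][1] = 5 + -5 = 0, A[2][2] + B[2][1] = 1 + 5 = 6) = 0 (attained at k = 1)
  C[2][2] = min over k of (A[2][0] + B[0][2] = -4 + 6 = 2, A[2][1] + B[1][2] = 5 + 9 = 14, A[2][2] + B[2][2] = 1 + 1 = 2) = 2 (attained at k = 0)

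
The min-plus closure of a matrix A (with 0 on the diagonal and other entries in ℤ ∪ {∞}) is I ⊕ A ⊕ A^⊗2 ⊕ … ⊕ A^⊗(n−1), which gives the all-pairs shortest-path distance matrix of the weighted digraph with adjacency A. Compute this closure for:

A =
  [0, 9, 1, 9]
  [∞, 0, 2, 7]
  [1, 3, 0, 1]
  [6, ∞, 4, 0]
Closure =
  [0, 4, 1, 2]
  [3, 0, 2, 3]
  [1, 3, 0, 1]
  [5, 7, 4, 0]

This is the Floyd-Warshall all-pairs shortest-path computation. For each intermediate vertex k = 0, 1, …, 3, update dist[i][j] ← min(dist[i][j], dist[i][k] + dist[k][j]). The final matrix gives, for each (i, j), the minimum total weight of any directed path from i to j (possibly empty when i = j).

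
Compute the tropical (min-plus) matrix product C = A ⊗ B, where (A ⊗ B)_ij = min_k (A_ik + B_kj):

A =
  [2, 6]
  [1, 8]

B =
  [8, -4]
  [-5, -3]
A ⊗ B =
  [1, -2]
  [3, -3]

Apply the min-plus product entry-by-entry:
  C[0][0] = min over k of (A[0][0] + B[0][0] = 2 + 8 = 10, A[0][1] + B[1][0] = 6 + -5 = 1) = 1 (attained at k = 1)
  C[0][1] = min over k of (A[0][0] + B[0][1] = 2 + -4 = -2, A[0][1] + B[1][1] = 6 + -3 = 3) = -2 (attained at k = 0)
  C[1][0] = min over k of (A[1][0] + B[0][0] = 1 + 8 = 9, A[1][1] + B[1][0] = 8 + -5 = 3) = 3 (attained at k = 1)
  C[1][1] = min over k of (A[1][0] + B[0][1] = 1 + -4 = -3, A[1][1] + B[1][1] = 8 + -3 = 5) = -3 (attained at k = 0)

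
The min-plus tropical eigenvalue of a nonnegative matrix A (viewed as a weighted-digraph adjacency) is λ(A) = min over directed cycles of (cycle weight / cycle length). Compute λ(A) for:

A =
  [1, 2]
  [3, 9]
λ(A) = 1

Enumerate directed cycles and compute their means (weight / length). Sample:
  cycle 0 → 0: weight = 1, length = 1, mean = 1/1 ≈ 1.000
  cycle 1 → 1: weight = 9, length = 1, mean = 9/1 ≈ 9.000
  cycle 0 → 1 → 0: weight = 5, length = 2, mean = 5/2 ≈ 2.500
  cycle 1 → 0 → 1: weight = 5, length = 2, mean = 5/2 ≈ 2.500
Minimum mean = 1.000, attained e.g. along the cycle 0 → 0 with weight 1 and length 1. So λ(A) = 1/1 = 1.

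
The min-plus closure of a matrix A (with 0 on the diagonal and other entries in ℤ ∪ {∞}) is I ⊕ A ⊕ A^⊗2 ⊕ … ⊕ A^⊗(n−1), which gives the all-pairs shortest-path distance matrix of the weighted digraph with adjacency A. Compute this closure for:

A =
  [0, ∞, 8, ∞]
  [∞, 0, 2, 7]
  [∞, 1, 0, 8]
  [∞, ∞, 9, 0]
Closure =
  [0, 9, 8, 16]
  [∞, 0, 2, 7]
  [∞, 1, 0, 8]
  [∞, 10, 9, 0]

This is the Floyd-Warshall all-pairs shortest-path computation. For each intermediate vertex k = 0, 1, …, 3, update dist[i][j] ← min(dist[i][j], dist[i][k] + dist[k][j]). The final matrix gives, for each (i, j), the minimum total weight of any directed path from i to j (possibly empty when i = j).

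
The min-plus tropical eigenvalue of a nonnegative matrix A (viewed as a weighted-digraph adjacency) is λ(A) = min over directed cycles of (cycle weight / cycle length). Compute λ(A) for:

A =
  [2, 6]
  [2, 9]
λ(A) = 2

Enumerate directed cycles and compute their means (weight / length). Sample:
  cycle 0 → 0: weight = 2, length = 1, mean = 2/1 ≈ 2.000
  cycle 1 → 1: weight = 9, length = 1, mean = 9/1 ≈ 9.000
  cycle 0 → 1 → 0: weight = 8, length = 2, mean = 8/2 ≈ 4.000
  cycle 1 → 0 → 1: weight = 8, length = 2, mean = 8/2 ≈ 4.000
Minimum mean = 2.000, attained e.g. along the cycle 0 → 0 with weight 2 and length 1. So λ(A) = 2/1 = 2.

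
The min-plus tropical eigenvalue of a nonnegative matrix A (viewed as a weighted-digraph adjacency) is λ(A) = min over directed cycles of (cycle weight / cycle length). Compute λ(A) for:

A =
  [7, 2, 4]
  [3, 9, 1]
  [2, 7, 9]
λ(A) = 5/3

Enumerate directed cycles and compute their means (weight / length). Sample:
  cycle 0 → 0: weight = 7, length = 1, mean = 7/1 ≈ 7.000
  cycle 1 → 1: weight = 9, length = 1, mean = 9/1 ≈ 9.000
  cycle 2 → 2: weight = 9, length = 1, mean = 9/1 ≈ 9.000
  cycle 0 → 1 → 0: weight = 5, length = 2, mean = 5/2 ≈ 2.500
  cycle 0 → 2 → 0: weight = 6, length = 2, mean = 6/2 ≈ 3.000
  cycle 1 → 0 → 1: weight = 5, length = 2, mean = 5/2 ≈ 2.500
Minimum mean = 1.667, attained e.g. along the cycle 0 → 1 → 2 → 0 with weight 5 and length 3. So λ(A) = 5/3 = 5/3.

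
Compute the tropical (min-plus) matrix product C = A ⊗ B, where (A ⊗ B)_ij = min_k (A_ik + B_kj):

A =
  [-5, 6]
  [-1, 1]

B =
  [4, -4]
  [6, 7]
A ⊗ B =
  [-1, -9]
  [3, -5]

Apply the min-plus product entry-by-entry:
  C[0][0] = min over k of (A[0][0] + B[0][0] = -5 + 4 = -1, A[0][1] + B[1][0] = 6 + 6 = 12) = -1 (attained at k = 0)
  C[0][1] = min over k of (A[0][0] + B[0][1] = -5 + -4 = -9, A[0][1] + B[1][1] = 6 + 7 = 13) = -9 (attained at k = 0)
  C[1][0] = min over k of (A[1][0] + B[0][0] = -1 + 4 = 3, A[1][1] + B[1][0] = 1 + 6 = 7) = 3 (attained at k = 0)
  C[1][1] = min over k of (A[1][0] + B[0][1] = -1 + -4 = -5, A[1][1] + B[1][1] = 1 + 7 = 8) = -5 (attained at k = 0)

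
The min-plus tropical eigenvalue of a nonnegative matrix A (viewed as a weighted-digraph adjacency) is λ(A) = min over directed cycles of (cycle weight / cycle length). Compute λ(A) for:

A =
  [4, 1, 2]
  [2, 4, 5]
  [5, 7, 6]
λ(A) = 3/2

Enumerate directed cycles and compute their means (weight / length). Sample:
  cycle 0 → 0: weight = 4, length = 1, mean = 4/1 ≈ 4.000
  cycle 1 → 1: weight = 4, length = 1, mean = 4/1 ≈ 4.000
  cycle 2 → 2: weight = 6, length = 1, mean = 6/1 ≈ 6.000
  cycle 0 → 1 → 0: weight = 3, length = 2, mean = 3/2 ≈ 1.500
  cycle 0 → 2 → 0: weight = 7, length = 2, mean = 7/2 ≈ 3.500
  cycle 1 → 0 → 1: weight = 3, length = 2, mean = 3/2 ≈ 1.500
Minimum mean = 1.500, attained e.g. along the cycle 0 → 1 → 0 with weight 3 and length 2. So λ(A) = 3/2 = 3/2.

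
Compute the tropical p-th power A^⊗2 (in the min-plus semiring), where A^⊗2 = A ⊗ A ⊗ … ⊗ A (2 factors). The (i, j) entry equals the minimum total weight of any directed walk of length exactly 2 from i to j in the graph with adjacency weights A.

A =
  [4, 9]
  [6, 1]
A^⊗2 =
  [8, 10]
  [7, 2]

Each entry (A^⊗2)_ij equals the minimum over all length-2 walks i = v_0 → v_1 → … → v_2 = j of Σ_t A[v_t][v_{t+1}]. For example, for (i, j) = (0, 1) we minimise over 2 possible intermediate vertex sequences; the minimum is 10, attained along the walk 0 → 1 → 1.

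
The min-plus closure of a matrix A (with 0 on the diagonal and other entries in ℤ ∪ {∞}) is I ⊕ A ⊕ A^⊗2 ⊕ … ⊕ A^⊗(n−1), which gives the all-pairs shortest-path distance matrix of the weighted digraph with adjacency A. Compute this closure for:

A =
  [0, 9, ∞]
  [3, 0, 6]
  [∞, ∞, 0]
Closure =
  [0, 9, 15]
  [3, 0, 6]
  [∞, ∞, 0]

This is the Floyd-Warshall all-pairs shortest-path computation. For each intermediate vertex k = 0, 1, …, 2, update dist[i][j] ← min(dist[i][j], dist[i][k] + dist[k][j]). The final matrix gives, for each (i, j), the minimum total weight of any directed path from i to j (possibly empty when i = j).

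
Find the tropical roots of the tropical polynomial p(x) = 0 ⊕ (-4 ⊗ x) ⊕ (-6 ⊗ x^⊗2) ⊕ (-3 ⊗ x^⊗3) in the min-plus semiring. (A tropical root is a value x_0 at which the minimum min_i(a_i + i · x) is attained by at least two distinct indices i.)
Roots: {-3, 2, 4}

Each tropical root is a break point of the lower envelope of the lines y = a_i + i · x (there are 4 lines, with slopes 0, 1, ..., 3). Only the lines that attain the minimum somewhere contribute to roots; other lines are dominated. Here the surviving (envelope) indices are i = 3, i = 2, i = 1, i = 0.
Intersections between consecutive envelope lines give the roots: for adjacent envelope indices i < j the intersection is x = (a_i − a_j) / (j − i). Reading off the sorted break points: {-3, 2, 4}.
Verification: at each break x_0, at least two indices attain the minimum of min_i(a_i + i · x_0).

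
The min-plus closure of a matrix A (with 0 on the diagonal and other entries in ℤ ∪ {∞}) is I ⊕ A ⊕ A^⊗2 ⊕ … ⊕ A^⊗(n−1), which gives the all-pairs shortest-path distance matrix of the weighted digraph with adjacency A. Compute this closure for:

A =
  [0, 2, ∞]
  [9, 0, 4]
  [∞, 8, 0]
Closure =
  [0, 2, 6]
  [9, 0, 4]
  [17, 8, 0]

This is the Floyd-Warshall all-pairs shortest-path computation. For each intermediate vertex k = 0, 1, …, 2, update dist[i][j] ← min(dist[i][j], dist[i][k] + dist[k][j]). The final matrix gives, for each (i, j), the minimum total weight of any directed path from i to j (possibly empty when i = j).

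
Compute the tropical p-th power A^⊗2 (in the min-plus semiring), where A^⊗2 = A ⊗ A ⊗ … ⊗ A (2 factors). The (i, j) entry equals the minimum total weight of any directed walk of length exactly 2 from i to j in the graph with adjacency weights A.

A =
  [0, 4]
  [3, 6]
A^⊗2 =
  [0, 4]
  [3, 7]

Each entry (A^⊗2)_ij equals the minimum over all length-2 walks i = v_0 → v_1 → … → v_2 = j of Σ_t A[v_t][v_{t+1}]. For example, for (i, j) = (0, 1) we minimise over 2 possible intermediate vertex sequences; the minimum is 4, attained along the walk 0 → 0 → 1.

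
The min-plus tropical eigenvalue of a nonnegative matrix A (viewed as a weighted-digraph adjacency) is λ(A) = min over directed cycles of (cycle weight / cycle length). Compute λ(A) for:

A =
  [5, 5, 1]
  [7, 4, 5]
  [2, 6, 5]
λ(A) = 3/2

Enumerate directed cycles and compute their means (weight / length). Sample:
  cycle 0 → 0: weight = 5, length = 1, mean = 5/1 ≈ 5.000
  cycle 1 → 1: weight = 4, length = 1, mean = 4/1 ≈ 4.000
  cycle 2 → 2: weight = 5, length = 1, mean = 5/1 ≈ 5.000
  cycle 0 → 1 → 0: weight = 12, length = 2, mean = 12/2 ≈ 6.000
  cycle 0 → 2 → 0: weight = 3, length = 2, mean = 3/2 ≈ 1.500
  cycle 1 → 0 → 1: weight = 12, length = 2, mean = 12/2 ≈ 6.000
Minimum mean = 1.500, attained e.g. along the cycle 0 → 2 → 0 with weight 3 and length 2. So λ(A) = 3/2 = 3/2.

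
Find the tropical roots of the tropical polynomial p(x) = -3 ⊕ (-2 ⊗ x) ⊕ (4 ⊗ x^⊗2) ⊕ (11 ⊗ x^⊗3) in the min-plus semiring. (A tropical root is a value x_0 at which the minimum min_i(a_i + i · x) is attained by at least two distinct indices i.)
Roots: {-7, -6, -1}

Each tropical root is a break point of the lower envelope of the lines y = a_i + i · x (there are 4 lines, with slopes 0, 1, ..., 3). Only the lines that attain the minimum somewhere contribute to roots; other lines are dominated. Here the surviving (envelope) indices are i = 3, i = 2, i = 1, i = 0.
Intersections between consecutive envelope lines give the roots: for adjacent envelope indices i < j the intersection is x = (a_i − a_j) / (j − i). Reading off the sorted break points: {-7, -6, -1}.
Verification: at each break x_0, at least two indices attain the minimum of min_i(a_i + i · x_0).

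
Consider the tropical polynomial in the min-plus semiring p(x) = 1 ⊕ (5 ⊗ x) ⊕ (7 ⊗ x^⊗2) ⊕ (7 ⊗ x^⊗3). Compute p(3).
p(3) = 1

A tropical monomial a ⊗ x^⊗i evaluates to a + i · x. Evaluating each term at x = 3:
  Term 0 contributes 1 + 0 · 3 = 1
  Term 1 contributes 5 + 1 · 3 = 8
  Term 2 contributes 7 + 2 · 3 = 13
  Term 3 contributes 7 + 3 · 3 = 16
p(3) = ⊕ of these = min[1, 8, 13, 16] = 1.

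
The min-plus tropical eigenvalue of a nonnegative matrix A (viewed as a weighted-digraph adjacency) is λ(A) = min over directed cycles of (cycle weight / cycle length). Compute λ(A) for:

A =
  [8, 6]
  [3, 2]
λ(A) = 2

Enumerate directed cycles and compute their means (weight / length). Sample:
  cycle 0 → 0: weight = 8, length = 1, mean = 8/1 ≈ 8.000
  cycle 1 → 1: weight = 2, length = 1, mean = 2/1 ≈ 2.000
  cycle 0 → 1 → 0: weight = 9, length = 2, mean = 9/2 ≈ 4.500
  cycle 1 → 0 → 1: weight = 9, length = 2, mean = 9/2 ≈ 4.500
Minimum mean = 2.000, attained e.g. along the cycle 1 → 1 with weight 2 and length 1. So λ(A) = 2/1 = 2.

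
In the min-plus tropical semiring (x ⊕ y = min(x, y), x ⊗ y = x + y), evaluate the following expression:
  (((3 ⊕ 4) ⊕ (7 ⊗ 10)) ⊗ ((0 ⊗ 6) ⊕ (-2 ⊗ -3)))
(((3 ⊕ 4) ⊕ (7 ⊗ 10)) ⊗ ((0 ⊗ 6) ⊕ (-2 ⊗ -3))) = -2

Expand innermost to outermost. Recall ⊕ takes the minimum of its arguments and ⊗ takes their sum. Working out the expression (((3 ⊕ 4) ⊕ (7 ⊗ 10)) ⊗ ((0 ⊗ 6) ⊕ (-2 ⊗ -3))) gives -2.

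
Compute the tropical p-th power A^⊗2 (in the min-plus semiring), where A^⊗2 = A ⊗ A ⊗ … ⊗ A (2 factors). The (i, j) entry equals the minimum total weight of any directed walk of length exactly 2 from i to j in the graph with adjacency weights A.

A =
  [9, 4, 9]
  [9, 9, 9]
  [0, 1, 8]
A^⊗2 =
  [9, 10, 13]
  [9, 10, 17]
  [8, 4, 9]

Each entry (A^⊗2)_ij equals the minimum over all length-2 walks i = v_0 → v_1 → … → v_2 = j of Σ_t A[v_t][v_{t+1}]. For example, for (i, j) = (0, 2) we minimise over 3 possible intermediate vertex sequences; the minimum is 13, attained along the walk 0 → 1 → 2.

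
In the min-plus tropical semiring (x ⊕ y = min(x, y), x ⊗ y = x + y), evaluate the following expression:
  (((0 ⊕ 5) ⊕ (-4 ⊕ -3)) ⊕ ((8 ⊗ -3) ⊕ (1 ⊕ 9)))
(((0 ⊕ 5) ⊕ (-4 ⊕ -3)) ⊕ ((8 ⊗ -3) ⊕ (1 ⊕ 9))) = -4

Expand innermost to outermost. Recall ⊕ takes the minimum of its arguments and ⊗ takes their sum. Working out the expression (((0 ⊕ 5) ⊕ (-4 ⊕ -3)) ⊕ ((8 ⊗ -3) ⊕ (1 ⊕ 9))) gives -4.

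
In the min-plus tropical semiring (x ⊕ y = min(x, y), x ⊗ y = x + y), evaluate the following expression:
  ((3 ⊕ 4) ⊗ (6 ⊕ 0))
((3 ⊕ 4) ⊗ (6 ⊕ 0)) = 3

Expand innermost to outermost. Recall ⊕ takes the minimum of its arguments and ⊗ takes their sum. Working out the expression ((3 ⊕ 4) ⊗ (6 ⊕ 0)) gives 3.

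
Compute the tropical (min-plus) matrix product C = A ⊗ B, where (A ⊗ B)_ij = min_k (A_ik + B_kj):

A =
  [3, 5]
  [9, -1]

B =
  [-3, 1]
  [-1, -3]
A ⊗ B =
  [0, 2]
  [-2, -4]

Apply the min-plus product entry-by-entry:
  C[0][0] = min over k of (A[0][0] + B[0][0] = 3 + -3 = 0, A[0][1] + B[1][0] = 5 + -1 = 4) = 0 (attained at k = 0)
  C[0][1] = min over k of (A[0][0] + B[0][1] = 3 + 1 = 4, A[0][1] + B[1][1] = 5 + -3 = 2) = 2 (attained at k = 1)
  C[1][0] = min over k of (A[1][0] + B[0][0] = 9 + -3 = 6, A[1][1] + B[1][0] = -1 + -1 = -2) = -2 (attained at k = 1)
  C[1][1] = min over k of (A[1][0] + B[0][1] = 9 + 1 = 10, A[1][1] + B[1][1] = -1 + -3 = -4) = -4 (attained at k = 1)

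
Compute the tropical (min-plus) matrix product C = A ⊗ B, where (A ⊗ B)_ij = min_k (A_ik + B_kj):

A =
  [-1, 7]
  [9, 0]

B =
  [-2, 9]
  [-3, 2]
A ⊗ B =
  [-3, 8]
  [-3, 2]

Apply the min-plus product entry-by-entry:
  C[0][0] = min over k of (A[0][0] + B[0][0] = -1 + -2 = -3, A[0][1] + B[1][0] = 7 + -3 = 4) = -3 (attained at k = 0)
  C[0][1] = min over k of (A[0][0] + B[0][1] = -1 + 9 = 8, A[0][1] + B[1][1] = 7 + 2 = 9) = 8 (attained at k = 0)
  C[1][0] = min over k of (A[1][0] + B[0][0] = 9 + -2 = 7, A[1][1] + B[1][0] = 0 + -3 = -3) = -3 (attained at k = 1)
  C[1][1] = min over k of (A[1][0] + B[0][1] = 9 + 9 = 18, A[1][1] + B[1][1] = 0 + 2 = 2) = 2 (attained at k = 1)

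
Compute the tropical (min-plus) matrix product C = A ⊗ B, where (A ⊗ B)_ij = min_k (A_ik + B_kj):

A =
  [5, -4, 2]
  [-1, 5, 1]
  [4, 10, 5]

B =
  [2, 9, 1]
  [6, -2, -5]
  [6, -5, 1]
A ⊗ B =
  [2, -6, -9]
  [1, -4, 0]
  [6, 0, 5]

Apply the min-plus product entry-by-entry:
  C[0][0] = min over k of (A[0][0] + B[0][0] = 5 + 2 = 7, A[0][1] + B[1][0] = -4 + 6 = 2, A[0][2] + B[2][0] = 2 + 6 = 8) = 2 (attained at k = 1)
  C[0][1] = min over k of (A[0][0] + B[0][1] = 5 + 9 = 14, A[0][1] + B[1][1] = -4 + -2 = -6, A[0][2] + B[2][1] = 2 + -5 = -3) = -6 (attained at k = 1)
  C[0][2] = min over k of (A[0][0] + B[0][2] = 5 + 1 = 6, A[0][1] + B[1][2] = -4 + -5 = -9, A[0][2] + B[2][2] = 2 + 1 = 3) = -9 (attained at k = 1)
  C[1][0] = min over k of (A[1][0] + B[0][0] = -1 + 2 = 1, A[1][1] + B[1][0] = 5 + 6 = 11, A[1][2] + B[2][0] = 1 + 6 = 7) = 1 (attained at k = 0)
  C[1][1] = min over k of (A[1][0] + B[0][1] = -1 + 9 = 8, A[1][1] + B[1][1] = 5 + -2 = 3, A[1][2] + B[2][1] = 1 + -5 = -4) = -4 (attained at k = 2)
  C[1][2] = min over k of (A[1][0] + B[0][2] = -1 + 1 = 0, A[1][1] + B[1][2] = 5 + -5 = 0, A[1][2] + B[2][2] = 1 + 1 = 2) = 0 (attained at k = 0)
  C[2][0] = min over k of (A[2][0] + B[0][0] = 4 + 2 = 6, A[2][1] + B[1][0] = 10 + 6 = 16, A[2][2] + B[2][0] = 5 + 6 = 11) = 6 (attained at k = 0)
  C[2][1] = min over k of (A[2][0] + B[0][1] = 4 + 9 = 13, A[2][1] + B[1][1] = 10 + -2 = 8, A[2][2] + B[2][1] = 5 + -5 = 0) = 0 (attained at k = 2)
  C[2][2] = min over k of (A[2][0] + B[0][2] = 4 + 1 = 5, A[2][1] + B[1][2] = 10 + -5 = 5, A[2][2] + B[2][2] = 5 + 1 = 6) = 5 (attained at k = 0)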